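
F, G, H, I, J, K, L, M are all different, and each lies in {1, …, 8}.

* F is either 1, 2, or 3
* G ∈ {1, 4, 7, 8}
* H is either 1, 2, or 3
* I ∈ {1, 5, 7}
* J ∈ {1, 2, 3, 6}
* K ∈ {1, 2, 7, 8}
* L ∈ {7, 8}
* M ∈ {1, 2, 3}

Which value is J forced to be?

6

Among the 8 variables, 4 fits only G (and all 8 values in {1, 2, 3, 4, 5, 6, 7, 8} must be used), so G = 4.
Among the 7 still-open variables, 5 fits only I (and all 7 values in {1, 2, 3, 5, 6, 7, 8} must be used), so I = 5.
The 6 still-open variables draw from only 6 values {1, 2, 3, 6, 7, 8}, so each is used; only J can be 6, hence J = 6.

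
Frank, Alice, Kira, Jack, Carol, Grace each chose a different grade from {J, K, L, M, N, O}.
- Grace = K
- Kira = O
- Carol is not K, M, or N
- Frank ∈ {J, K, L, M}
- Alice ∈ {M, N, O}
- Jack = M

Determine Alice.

N

Kira must be O (only option left). Strike O from Alice, Carol.
That leaves Jack = M. Remove M from Frank, Alice.
So Alice = N.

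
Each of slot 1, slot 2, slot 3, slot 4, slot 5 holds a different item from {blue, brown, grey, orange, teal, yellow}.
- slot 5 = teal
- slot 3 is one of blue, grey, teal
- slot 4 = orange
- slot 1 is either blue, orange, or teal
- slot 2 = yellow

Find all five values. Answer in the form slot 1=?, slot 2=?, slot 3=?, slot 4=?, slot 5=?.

slot 1=blue, slot 2=yellow, slot 3=grey, slot 4=orange, slot 5=teal

slot 2 must be yellow (only option left).
slot 4 must be orange (only option left). Strike orange from slot 1.
slot 5 has just one choice, so slot 5 = teal. Remove teal from slot 1, slot 3.
That leaves slot 1 = blue. Remove blue from slot 3.
slot 3 must be grey (only option left).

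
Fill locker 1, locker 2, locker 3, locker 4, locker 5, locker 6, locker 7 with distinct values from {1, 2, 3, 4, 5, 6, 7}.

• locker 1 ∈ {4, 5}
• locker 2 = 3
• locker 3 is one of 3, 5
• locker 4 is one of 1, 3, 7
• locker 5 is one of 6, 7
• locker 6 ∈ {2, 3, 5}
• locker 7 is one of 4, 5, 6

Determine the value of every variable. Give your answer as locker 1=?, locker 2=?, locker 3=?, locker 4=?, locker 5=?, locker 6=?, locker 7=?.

locker 2's domain is down to {3}, so locker 2 = 3. So locker 3, locker 4, locker 6 can't be 3.
locker 3 must be 5 (only option left). Eliminate 5 elsewhere: locker 1, locker 6, locker 7.
locker 6 has just one choice, so locker 6 = 2.
That leaves locker 1 = 4. Eliminate 4 elsewhere: locker 7.
locker 7 has just one choice, so locker 7 = 6. Remove 6 from locker 5.
That leaves locker 5 = 7. Eliminate 7 elsewhere: locker 4.
locker 4's domain is down to {1}, so locker 4 = 1.

locker 1=4, locker 2=3, locker 3=5, locker 4=1, locker 5=7, locker 6=2, locker 7=6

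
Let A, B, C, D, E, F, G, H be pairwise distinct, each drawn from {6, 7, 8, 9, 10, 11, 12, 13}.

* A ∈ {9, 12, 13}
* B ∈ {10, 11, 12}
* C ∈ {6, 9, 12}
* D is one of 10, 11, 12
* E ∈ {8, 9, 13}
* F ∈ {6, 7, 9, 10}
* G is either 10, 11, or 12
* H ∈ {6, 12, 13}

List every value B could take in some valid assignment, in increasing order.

The 8 variables together cover exactly {6, 7, 8, 9, 10, 11, 12, 13} — 8 values for 8 variables — and 7 appears only in F's list, so F = 7.
The 7 still-open variables together cover exactly {6, 8, 9, 10, 11, 12, 13} — 7 values for 7 variables — and 8 appears only in E's list, so E = 8.
B, D, G between them cover only {10, 11, 12} — a naked triple. Remove those values from A, C, H.
No further eliminations apply; B can still be any of 10, 11, 12.

10, 11, 12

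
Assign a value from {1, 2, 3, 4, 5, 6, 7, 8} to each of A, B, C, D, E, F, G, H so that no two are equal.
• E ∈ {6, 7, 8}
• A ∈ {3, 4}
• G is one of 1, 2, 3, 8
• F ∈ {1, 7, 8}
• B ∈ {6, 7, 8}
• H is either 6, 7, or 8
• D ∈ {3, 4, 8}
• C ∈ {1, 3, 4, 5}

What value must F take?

1

Among the 8 variables, 2 fits only G (and all 8 values in {1, 2, 3, 4, 5, 6, 7, 8} must be used), so G = 2.
The 7 still-open variables draw from only 7 values {1, 3, 4, 5, 6, 7, 8}, so each is used; only C can be 5, hence C = 5.
The 6 still-open variables together cover exactly {1, 3, 4, 6, 7, 8} — 6 values for 6 variables — and 1 appears only in F's list, so F = 1.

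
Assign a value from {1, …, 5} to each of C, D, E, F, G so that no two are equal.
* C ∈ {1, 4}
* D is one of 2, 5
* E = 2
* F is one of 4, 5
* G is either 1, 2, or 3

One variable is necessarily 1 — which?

E has just one choice, so E = 2. So D, G can't be 2.
D must be 5 (only option left). Eliminate 5 elsewhere: F.
That leaves F = 4. Remove 4 from C.
So 1 goes to C.

C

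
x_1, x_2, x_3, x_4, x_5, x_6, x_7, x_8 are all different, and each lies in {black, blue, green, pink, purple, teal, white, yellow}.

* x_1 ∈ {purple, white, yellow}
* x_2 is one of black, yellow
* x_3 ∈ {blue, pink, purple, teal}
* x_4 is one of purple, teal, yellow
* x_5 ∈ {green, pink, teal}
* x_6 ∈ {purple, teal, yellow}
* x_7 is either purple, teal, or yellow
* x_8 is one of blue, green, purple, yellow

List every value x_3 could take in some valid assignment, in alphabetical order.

blue, pink

The 8 variables together cover exactly {black, blue, green, pink, purple, teal, white, yellow} — 8 values for 8 variables — and black appears only in x_2's list, so x_2 = black.
The 7 still-open variables together cover exactly {blue, green, pink, purple, teal, white, yellow} — 7 values for 7 variables — and white appears only in x_1's list, so x_1 = white.
x_4, x_6, x_7 between them cover only {purple, teal, yellow} — a naked triple. Remove those values from x_3, x_5, x_8.
No further eliminations apply; x_3 can still be any of blue, pink.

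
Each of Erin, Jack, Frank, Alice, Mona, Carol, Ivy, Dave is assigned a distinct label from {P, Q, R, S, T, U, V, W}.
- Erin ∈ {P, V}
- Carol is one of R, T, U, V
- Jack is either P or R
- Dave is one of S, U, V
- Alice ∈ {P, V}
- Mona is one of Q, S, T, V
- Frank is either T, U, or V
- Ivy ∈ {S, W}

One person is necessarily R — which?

The 8 variables together cover exactly {P, Q, R, S, T, U, V, W} — 8 values for 8 variables — and Q appears only in Mona's list, so Mona = Q.
The 7 still-open variables draw from only 7 values {P, R, S, T, U, V, W}, so each is used; only Ivy can be W, hence Ivy = W.
The 6 still-open variables together cover exactly {P, R, S, T, U, V} — 6 values for 6 variables — and S appears only in Dave's list, so Dave = S.
The 2 variables Erin and Alice are confined to {P, V}, which locks those values in; drop them from Jack, Frank, Carol.
So R goes to Jack.

Jack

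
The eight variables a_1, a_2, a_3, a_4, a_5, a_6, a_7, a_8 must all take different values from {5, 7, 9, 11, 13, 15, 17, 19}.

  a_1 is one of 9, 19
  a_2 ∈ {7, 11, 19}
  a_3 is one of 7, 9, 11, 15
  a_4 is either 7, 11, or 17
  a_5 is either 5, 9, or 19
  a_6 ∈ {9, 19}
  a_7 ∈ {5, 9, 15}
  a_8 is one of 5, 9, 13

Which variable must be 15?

Among the 8 variables, 13 fits only a_8 (and all 8 values in {5, 7, 9, 11, 13, 15, 17, 19} must be used), so a_8 = 13.
Among the 7 still-open variables, 17 fits only a_4 (and all 7 values in {5, 7, 9, 11, 15, 17, 19} must be used), so a_4 = 17.
a_1 and a_6 share exactly the 2 values {9, 19}; by pigeonhole those values go to them, so strike 9, 19 from a_2, a_3, a_5, a_7.
a_5 has just one choice, so a_5 = 5. So a_7 can't be 5.
So 15 goes to a_7.

a_7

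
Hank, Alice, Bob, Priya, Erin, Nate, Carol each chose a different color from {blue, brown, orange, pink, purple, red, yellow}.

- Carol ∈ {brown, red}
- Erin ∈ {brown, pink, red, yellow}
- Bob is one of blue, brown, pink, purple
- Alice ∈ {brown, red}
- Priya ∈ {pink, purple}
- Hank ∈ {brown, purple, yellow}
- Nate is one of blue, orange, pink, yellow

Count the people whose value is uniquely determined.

The 7 variables together cover exactly {blue, brown, orange, pink, purple, red, yellow} — 7 values for 7 variables — and orange appears only in Nate's list, so Nate = orange.
The 6 still-open variables together cover exactly {blue, brown, pink, purple, red, yellow} — 6 values for 6 variables — and blue appears only in Bob's list, so Bob = blue.
The 2 variables Alice and Carol are confined to {brown, red}, which locks those values in; drop them from Hank, Erin.
Determined: Bob=blue, Nate=orange. The other people each still have more than one consistent value. That makes 2.

2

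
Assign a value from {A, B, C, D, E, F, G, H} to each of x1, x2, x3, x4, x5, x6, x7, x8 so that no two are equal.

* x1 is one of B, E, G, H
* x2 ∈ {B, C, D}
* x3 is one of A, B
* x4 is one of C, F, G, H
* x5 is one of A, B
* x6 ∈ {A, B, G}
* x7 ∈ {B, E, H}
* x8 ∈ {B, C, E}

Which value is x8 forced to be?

The 8 variables draw from only 8 values {A, B, C, D, E, F, G, H}, so each is used; only x2 can be D, hence x2 = D.
The 7 still-open variables draw from only 7 values {A, B, C, E, F, G, H}, so each is used; only x4 can be F, hence x4 = F.
Among the 6 still-open variables, C fits only x8 (and all 6 values in {A, B, C, E, G, H} must be used), so x8 = C.

C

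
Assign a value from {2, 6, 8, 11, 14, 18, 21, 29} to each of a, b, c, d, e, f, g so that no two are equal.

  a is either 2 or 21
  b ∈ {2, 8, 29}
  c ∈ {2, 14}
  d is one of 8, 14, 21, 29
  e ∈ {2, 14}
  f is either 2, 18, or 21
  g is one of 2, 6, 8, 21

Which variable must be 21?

a

Among the 7 variables, 6 fits only g (and all 7 values in {2, 6, 8, 14, 18, 21, 29} must be used), so g = 6.
The 6 still-open variables draw from only 6 values {2, 8, 14, 18, 21, 29}, so each is used; only f can be 18, hence f = 18.
c and e share exactly the 2 values {2, 14}; by pigeonhole those values go to them, so strike 2, 14 from a, b, d.
So 21 goes to a.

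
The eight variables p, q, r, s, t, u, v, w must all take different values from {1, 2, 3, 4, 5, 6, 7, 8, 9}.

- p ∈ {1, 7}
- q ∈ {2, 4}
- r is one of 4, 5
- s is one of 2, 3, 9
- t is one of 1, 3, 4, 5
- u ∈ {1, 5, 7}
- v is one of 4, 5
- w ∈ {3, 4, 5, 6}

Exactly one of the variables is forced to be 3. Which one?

t

The 8 variables draw from only 8 values {1, 2, 3, 4, 5, 6, 7, 9}, so each is used; only w can be 6, hence w = 6.
The 7 still-open variables draw from only 7 values {1, 2, 3, 4, 5, 7, 9}, so each is used; only s can be 9, hence s = 9.
Among the 6 still-open variables, 2 fits only q (and all 6 values in {1, 2, 3, 4, 5, 7} must be used), so q = 2.
The 5 still-open variables together cover exactly {1, 3, 4, 5, 7} — 5 values for 5 variables — and 3 appears only in t's list, so t = 3.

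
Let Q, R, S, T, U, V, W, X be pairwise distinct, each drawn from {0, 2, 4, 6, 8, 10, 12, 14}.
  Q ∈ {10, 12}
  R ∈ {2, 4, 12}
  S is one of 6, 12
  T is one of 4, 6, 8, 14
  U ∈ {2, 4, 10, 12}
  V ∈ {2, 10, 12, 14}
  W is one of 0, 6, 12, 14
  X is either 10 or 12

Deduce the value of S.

6

The 8 variables draw from only 8 values {0, 2, 4, 6, 8, 10, 12, 14}, so each is used; only W can be 0, hence W = 0.
The 7 still-open variables together cover exactly {2, 4, 6, 8, 10, 12, 14} — 7 values for 7 variables — and 8 appears only in T's list, so T = 8.
The 6 still-open variables together cover exactly {2, 4, 6, 10, 12, 14} — 6 values for 6 variables — and 6 appears only in S's list, so S = 6.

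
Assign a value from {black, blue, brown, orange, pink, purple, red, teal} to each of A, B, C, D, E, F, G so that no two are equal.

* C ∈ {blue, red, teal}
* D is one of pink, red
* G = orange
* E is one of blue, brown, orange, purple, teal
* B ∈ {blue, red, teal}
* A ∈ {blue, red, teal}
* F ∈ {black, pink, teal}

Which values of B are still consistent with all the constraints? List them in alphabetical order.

blue, red, teal

G has just one choice, so G = orange. Strike orange from E.
A, B, C between them cover only {blue, red, teal} — a naked triple. Remove those values from D, E, F.
D must be pink (only option left). Remove pink from F.
F's domain is down to {black}, so F = black.
No further eliminations apply; B can still be any of blue, red, teal.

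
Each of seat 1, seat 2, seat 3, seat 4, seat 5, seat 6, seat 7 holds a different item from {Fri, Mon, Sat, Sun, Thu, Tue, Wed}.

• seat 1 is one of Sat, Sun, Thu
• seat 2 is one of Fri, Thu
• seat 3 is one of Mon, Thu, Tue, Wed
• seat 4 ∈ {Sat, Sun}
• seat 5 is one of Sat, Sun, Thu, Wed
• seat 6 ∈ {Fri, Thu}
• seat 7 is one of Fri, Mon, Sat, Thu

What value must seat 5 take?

The 7 variables draw from only 7 values {Fri, Mon, Sat, Sun, Thu, Tue, Wed}, so each is used; only seat 3 can be Tue, hence seat 3 = Tue.
The 6 still-open variables draw from only 6 values {Fri, Mon, Sat, Sun, Thu, Wed}, so each is used; only seat 7 can be Mon, hence seat 7 = Mon.
Among the 5 still-open variables, Wed fits only seat 5 (and all 5 values in {Fri, Sat, Sun, Thu, Wed} must be used), so seat 5 = Wed.

Wed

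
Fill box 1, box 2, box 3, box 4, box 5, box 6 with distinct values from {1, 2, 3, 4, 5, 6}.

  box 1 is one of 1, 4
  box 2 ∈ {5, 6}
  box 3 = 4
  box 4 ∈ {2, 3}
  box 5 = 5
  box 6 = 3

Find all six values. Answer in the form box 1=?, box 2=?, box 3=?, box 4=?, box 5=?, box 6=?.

box 3 must be 4 (only option left). So box 1 can't be 4.
box 5's domain is down to {5}, so box 5 = 5. Eliminate 5 elsewhere: box 2.
box 6 has just one choice, so box 6 = 3. So box 4 can't be 3.
That leaves box 1 = 1.
box 2 must be 6 (only option left).
box 4 has just one choice, so box 4 = 2.

box 1=1, box 2=6, box 3=4, box 4=2, box 5=5, box 6=3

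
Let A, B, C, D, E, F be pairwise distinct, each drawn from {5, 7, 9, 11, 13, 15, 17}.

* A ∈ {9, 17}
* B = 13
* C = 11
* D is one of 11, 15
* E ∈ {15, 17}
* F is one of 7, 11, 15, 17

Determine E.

17

B must be 13 (only option left).
C has just one choice, so C = 11. Strike 11 from D, F.
That leaves D = 15. Remove 15 from E, F.
So E = 17.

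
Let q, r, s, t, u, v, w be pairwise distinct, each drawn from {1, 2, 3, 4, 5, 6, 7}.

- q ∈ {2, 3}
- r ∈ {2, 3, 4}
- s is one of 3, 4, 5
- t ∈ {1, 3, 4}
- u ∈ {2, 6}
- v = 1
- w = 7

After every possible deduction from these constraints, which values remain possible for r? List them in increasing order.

v has just one choice, so v = 1. Strike 1 from t.
w has just one choice, so w = 7.
The 5 still-open variables together cover exactly {2, 3, 4, 5, 6} — 5 values for 5 variables — and 5 appears only in s's list, so s = 5.
Among the 4 still-open variables, 6 fits only u (and all 4 values in {2, 3, 4, 6} must be used), so u = 6.
No further eliminations apply; r can still be any of 2, 3, 4.

2, 3, 4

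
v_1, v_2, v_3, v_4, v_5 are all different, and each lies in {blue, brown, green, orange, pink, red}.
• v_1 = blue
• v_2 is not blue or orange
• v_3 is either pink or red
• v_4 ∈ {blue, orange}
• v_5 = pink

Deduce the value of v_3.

red

v_1 must be blue (only option left). Strike blue from v_4.
That leaves v_4 = orange.
v_5 must be pink (only option left). Remove pink from v_2, v_3.
So v_3 = red.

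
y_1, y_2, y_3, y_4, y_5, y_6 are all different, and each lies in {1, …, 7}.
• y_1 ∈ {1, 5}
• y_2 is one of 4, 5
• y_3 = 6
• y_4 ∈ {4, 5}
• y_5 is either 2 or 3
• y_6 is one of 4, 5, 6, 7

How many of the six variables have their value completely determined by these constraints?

y_3 must be 6 (only option left). Remove 6 from y_6.
y_2 and y_4 between them cover only {4, 5} — a naked pair. Remove those values from y_1, y_6.
That leaves y_1 = 1.
y_6's domain is down to {7}, so y_6 = 7.
Determined: y_1=1, y_3=6, y_6=7. The other variables each still have more than one consistent value. That makes 3.

3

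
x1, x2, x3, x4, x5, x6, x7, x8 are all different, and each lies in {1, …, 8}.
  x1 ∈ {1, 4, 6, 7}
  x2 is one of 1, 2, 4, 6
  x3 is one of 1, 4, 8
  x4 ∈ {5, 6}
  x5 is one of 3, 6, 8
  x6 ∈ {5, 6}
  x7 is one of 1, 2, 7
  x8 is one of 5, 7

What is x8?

7

The 8 variables draw from only 8 values {1, 2, 3, 4, 5, 6, 7, 8}, so each is used; only x5 can be 3, hence x5 = 3.
Among the 7 still-open variables, 8 fits only x3 (and all 7 values in {1, 2, 4, 5, 6, 7, 8} must be used), so x3 = 8.
x4 and x6 share exactly the 2 values {5, 6}; by pigeonhole those values go to them, so strike 5, 6 from x1, x2, x8.
So x8 = 7.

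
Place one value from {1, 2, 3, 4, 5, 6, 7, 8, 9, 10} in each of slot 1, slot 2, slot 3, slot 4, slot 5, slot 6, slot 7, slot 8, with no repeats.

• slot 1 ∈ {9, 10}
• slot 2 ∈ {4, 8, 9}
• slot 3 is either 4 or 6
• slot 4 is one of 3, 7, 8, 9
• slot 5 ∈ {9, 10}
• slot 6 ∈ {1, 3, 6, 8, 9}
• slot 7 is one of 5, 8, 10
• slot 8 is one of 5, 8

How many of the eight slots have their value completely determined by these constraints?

slot 1 and slot 5 share exactly the 2 values {9, 10}; by pigeonhole those values go to them, so strike 9, 10 from slot 2, slot 4, slot 6, slot 7.
slot 7 and slot 8 share exactly the 2 values {5, 8}; by pigeonhole those values go to them, so strike 5, 8 from slot 2, slot 4, slot 6.
slot 2 has just one choice, so slot 2 = 4. So slot 3 can't be 4.
slot 3's domain is down to {6}, so slot 3 = 6. Strike 6 from slot 6.
Determined: slot 2=4, slot 3=6. The other slots each still have more than one consistent value. That makes 2.

2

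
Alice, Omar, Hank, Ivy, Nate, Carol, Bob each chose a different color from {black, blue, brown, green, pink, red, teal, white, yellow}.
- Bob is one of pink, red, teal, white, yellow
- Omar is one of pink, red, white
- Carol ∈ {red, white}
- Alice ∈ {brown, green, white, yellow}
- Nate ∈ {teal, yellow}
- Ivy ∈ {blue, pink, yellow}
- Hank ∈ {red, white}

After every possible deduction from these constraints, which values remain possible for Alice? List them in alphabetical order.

Hank and Carol between them cover only {red, white} — a naked pair. Remove those values from Alice, Omar, Bob.
Omar's domain is down to {pink}, so Omar = pink. Eliminate pink elsewhere: Ivy, Bob.
Nate and Bob between them cover only {teal, yellow} — a naked pair. Remove those values from Alice, Ivy.
Ivy must be blue (only option left).
No further eliminations apply; Alice can still be any of brown, green.

brown, green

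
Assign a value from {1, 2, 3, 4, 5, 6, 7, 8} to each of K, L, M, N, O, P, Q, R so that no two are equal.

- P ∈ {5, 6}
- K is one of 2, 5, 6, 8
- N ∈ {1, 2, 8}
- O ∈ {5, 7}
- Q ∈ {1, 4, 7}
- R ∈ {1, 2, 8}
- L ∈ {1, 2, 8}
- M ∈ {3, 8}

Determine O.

7

Among the 8 variables, 3 fits only M (and all 8 values in {1, 2, 3, 4, 5, 6, 7, 8} must be used), so M = 3.
The 7 still-open variables draw from only 7 values {1, 2, 4, 5, 6, 7, 8}, so each is used; only Q can be 4, hence Q = 4.
The 6 still-open variables together cover exactly {1, 2, 5, 6, 7, 8} — 6 values for 6 variables — and 7 appears only in O's list, so O = 7.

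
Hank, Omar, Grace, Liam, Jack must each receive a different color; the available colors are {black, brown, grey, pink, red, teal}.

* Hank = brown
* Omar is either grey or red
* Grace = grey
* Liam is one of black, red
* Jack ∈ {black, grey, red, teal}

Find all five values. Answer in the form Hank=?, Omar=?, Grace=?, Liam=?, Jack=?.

Hank=brown, Omar=red, Grace=grey, Liam=black, Jack=teal

Hank has just one choice, so Hank = brown.
That leaves Grace = grey. Eliminate grey elsewhere: Omar, Jack.
Omar has just one choice, so Omar = red. Remove red from Liam, Jack.
Liam's domain is down to {black}, so Liam = black. Strike black from Jack.
Jack's domain is down to {teal}, so Jack = teal.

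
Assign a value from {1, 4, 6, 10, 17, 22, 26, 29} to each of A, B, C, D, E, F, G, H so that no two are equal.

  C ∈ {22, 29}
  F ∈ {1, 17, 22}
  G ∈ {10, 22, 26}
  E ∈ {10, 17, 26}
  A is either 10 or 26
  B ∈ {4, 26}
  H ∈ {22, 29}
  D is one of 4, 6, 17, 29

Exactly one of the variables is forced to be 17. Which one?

The 8 variables together cover exactly {1, 4, 6, 10, 17, 22, 26, 29} — 8 values for 8 variables — and 1 appears only in F's list, so F = 1.
The 7 still-open variables together cover exactly {4, 6, 10, 17, 22, 26, 29} — 7 values for 7 variables — and 6 appears only in D's list, so D = 6.
The 6 still-open variables together cover exactly {4, 10, 17, 22, 26, 29} — 6 values for 6 variables — and 4 appears only in B's list, so B = 4.
The 5 still-open variables draw from only 5 values {10, 17, 22, 26, 29}, so each is used; only E can be 17, hence E = 17.

E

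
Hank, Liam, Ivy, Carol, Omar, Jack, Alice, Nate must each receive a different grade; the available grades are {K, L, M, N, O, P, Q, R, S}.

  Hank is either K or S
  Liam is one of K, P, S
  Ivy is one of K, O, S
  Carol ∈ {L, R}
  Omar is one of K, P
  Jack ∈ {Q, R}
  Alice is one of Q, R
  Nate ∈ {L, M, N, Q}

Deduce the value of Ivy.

O

Jack and Alice share exactly the 2 values {Q, R}; by pigeonhole those values go to them, so strike Q, R from Carol, Nate.
Carol must be L (only option left). So Nate can't be L.
The 3 variables Hank, Liam, Omar are confined to {K, P, S}, which locks those values in; drop them from Ivy.
So Ivy = O.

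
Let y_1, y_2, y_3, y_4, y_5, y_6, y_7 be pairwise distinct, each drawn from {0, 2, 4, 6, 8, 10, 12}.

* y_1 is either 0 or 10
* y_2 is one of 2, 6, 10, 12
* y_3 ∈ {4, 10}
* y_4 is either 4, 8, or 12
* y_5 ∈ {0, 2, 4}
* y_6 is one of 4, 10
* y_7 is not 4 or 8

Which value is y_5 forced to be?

Among the 7 variables, 8 fits only y_4 (and all 7 values in {0, 2, 4, 6, 8, 10, 12} must be used), so y_4 = 8.
y_3 and y_6 between them cover only {4, 10} — a naked pair. Remove those values from y_1, y_2, y_5, y_7.
y_1 has just one choice, so y_1 = 0. So y_5, y_7 can't be 0.
So y_5 = 2.

2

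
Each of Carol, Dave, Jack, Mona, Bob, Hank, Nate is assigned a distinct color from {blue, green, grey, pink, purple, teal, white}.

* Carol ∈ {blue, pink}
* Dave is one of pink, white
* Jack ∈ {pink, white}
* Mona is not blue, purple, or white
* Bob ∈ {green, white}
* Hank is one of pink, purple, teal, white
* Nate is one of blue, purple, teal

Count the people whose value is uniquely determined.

3

Among the 7 variables, grey fits only Mona (and all 7 values in {blue, green, grey, pink, purple, teal, white} must be used), so Mona = grey.
The 6 still-open variables together cover exactly {blue, green, pink, purple, teal, white} — 6 values for 6 variables — and green appears only in Bob's list, so Bob = green.
Dave and Jack share exactly the 2 values {pink, white}; by pigeonhole those values go to them, so strike pink, white from Carol, Hank.
Carol must be blue (only option left). So Nate can't be blue.
Determined: Carol=blue, Mona=grey, Bob=green. The other people each still have more than one consistent value. That makes 3.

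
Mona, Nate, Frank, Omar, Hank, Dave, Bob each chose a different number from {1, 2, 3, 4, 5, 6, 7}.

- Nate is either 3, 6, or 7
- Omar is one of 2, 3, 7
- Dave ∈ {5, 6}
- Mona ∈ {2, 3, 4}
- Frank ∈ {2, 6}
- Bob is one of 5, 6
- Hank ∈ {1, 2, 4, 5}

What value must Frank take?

The 7 variables draw from only 7 values {1, 2, 3, 4, 5, 6, 7}, so each is used; only Hank can be 1, hence Hank = 1.
Among the 6 still-open variables, 4 fits only Mona (and all 6 values in {2, 3, 4, 5, 6, 7} must be used), so Mona = 4.
Dave and Bob between them cover only {5, 6} — a naked pair. Remove those values from Nate, Frank.
So Frank = 2.

2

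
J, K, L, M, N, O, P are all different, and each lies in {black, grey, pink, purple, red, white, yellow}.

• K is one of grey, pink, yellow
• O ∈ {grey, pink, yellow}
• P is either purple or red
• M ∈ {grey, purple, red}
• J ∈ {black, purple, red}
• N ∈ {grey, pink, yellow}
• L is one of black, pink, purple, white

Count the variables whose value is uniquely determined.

2

The 7 variables draw from only 7 values {black, grey, pink, purple, red, white, yellow}, so each is used; only L can be white, hence L = white.
The 6 still-open variables together cover exactly {black, grey, pink, purple, red, yellow} — 6 values for 6 variables — and black appears only in J's list, so J = black.
K, N, O between them cover only {grey, pink, yellow} — a naked triple. Remove those values from M.
Determined: J=black, L=white. The other variables each still have more than one consistent value. That makes 2.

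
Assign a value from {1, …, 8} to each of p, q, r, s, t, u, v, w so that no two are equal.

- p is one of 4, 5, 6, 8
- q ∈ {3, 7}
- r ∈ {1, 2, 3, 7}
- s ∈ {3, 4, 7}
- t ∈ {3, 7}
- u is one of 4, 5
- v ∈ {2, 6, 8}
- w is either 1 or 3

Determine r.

q and t share exactly the 2 values {3, 7}; by pigeonhole those values go to them, so strike 3, 7 from r, s, w.
s's domain is down to {4}, so s = 4. Strike 4 from p, u.
That leaves u = 5. Remove 5 from p.
w's domain is down to {1}, so w = 1. Remove 1 from r.
So r = 2.

2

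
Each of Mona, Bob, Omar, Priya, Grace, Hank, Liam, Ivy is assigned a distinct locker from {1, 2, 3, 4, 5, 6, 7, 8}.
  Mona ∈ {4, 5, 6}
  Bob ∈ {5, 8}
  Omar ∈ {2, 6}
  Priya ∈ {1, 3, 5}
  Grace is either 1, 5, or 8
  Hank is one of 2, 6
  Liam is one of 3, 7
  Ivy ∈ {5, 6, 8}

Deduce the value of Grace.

1

The 8 variables draw from only 8 values {1, 2, 3, 4, 5, 6, 7, 8}, so each is used; only Mona can be 4, hence Mona = 4.
Among the 7 still-open variables, 7 fits only Liam (and all 7 values in {1, 2, 3, 5, 6, 7, 8} must be used), so Liam = 7.
The 6 still-open variables draw from only 6 values {1, 2, 3, 5, 6, 8}, so each is used; only Priya can be 3, hence Priya = 3.
The 5 still-open variables together cover exactly {1, 2, 5, 6, 8} — 5 values for 5 variables — and 1 appears only in Grace's list, so Grace = 1.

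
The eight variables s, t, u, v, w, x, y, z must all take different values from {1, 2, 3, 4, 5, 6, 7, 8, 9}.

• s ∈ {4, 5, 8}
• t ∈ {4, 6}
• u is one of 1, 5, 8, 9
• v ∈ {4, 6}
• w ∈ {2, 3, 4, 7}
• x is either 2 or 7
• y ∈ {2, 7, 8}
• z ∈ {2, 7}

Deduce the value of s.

5

t and v between them cover only {4, 6} — a naked pair. Remove those values from s, w.
The 2 variables x and z are confined to {2, 7}, which locks those values in; drop them from w, y.
w's domain is down to {3}, so w = 3.
y's domain is down to {8}, so y = 8. Remove 8 from s, u.
So s = 5.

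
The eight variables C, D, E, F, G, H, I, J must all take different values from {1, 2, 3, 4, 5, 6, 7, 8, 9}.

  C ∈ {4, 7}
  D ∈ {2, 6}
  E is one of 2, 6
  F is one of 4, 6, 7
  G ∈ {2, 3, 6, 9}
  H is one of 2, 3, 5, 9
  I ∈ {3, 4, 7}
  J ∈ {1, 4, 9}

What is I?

Among the 8 variables, 1 fits only J (and all 8 values in {1, 2, 3, 4, 5, 6, 7, 9} must be used), so J = 1.
Among the 7 still-open variables, 5 fits only H (and all 7 values in {2, 3, 4, 5, 6, 7, 9} must be used), so H = 5.
The 6 still-open variables together cover exactly {2, 3, 4, 6, 7, 9} — 6 values for 6 variables — and 9 appears only in G's list, so G = 9.
Among the 5 still-open variables, 3 fits only I (and all 5 values in {2, 3, 4, 6, 7} must be used), so I = 3.

3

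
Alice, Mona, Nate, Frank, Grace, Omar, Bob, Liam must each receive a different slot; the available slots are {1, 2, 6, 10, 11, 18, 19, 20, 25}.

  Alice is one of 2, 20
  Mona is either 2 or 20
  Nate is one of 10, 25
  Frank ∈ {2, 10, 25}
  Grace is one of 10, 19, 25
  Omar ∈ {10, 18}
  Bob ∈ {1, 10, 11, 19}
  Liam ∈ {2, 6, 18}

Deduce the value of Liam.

6

The 2 variables Alice and Mona are confined to {2, 20}, which locks those values in; drop them from Frank, Liam.
The 2 variables Nate and Frank are confined to {10, 25}, which locks those values in; drop them from Grace, Omar, Bob.
Grace's domain is down to {19}, so Grace = 19. Remove 19 from Bob.
Omar's domain is down to {18}, so Omar = 18. Remove 18 from Liam.
So Liam = 6.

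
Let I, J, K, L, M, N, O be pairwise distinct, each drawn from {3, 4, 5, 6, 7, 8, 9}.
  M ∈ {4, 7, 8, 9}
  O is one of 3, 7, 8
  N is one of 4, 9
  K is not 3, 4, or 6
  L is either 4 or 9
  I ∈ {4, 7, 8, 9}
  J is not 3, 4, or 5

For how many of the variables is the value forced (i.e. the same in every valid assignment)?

The 7 variables draw from only 7 values {3, 4, 5, 6, 7, 8, 9}, so each is used; only O can be 3, hence O = 3.
The 6 still-open variables together cover exactly {4, 5, 6, 7, 8, 9} — 6 values for 6 variables — and 5 appears only in K's list, so K = 5.
The 5 still-open variables draw from only 5 values {4, 6, 7, 8, 9}, so each is used; only J can be 6, hence J = 6.
L and N share exactly the 2 values {4, 9}; by pigeonhole those values go to them, so strike 4, 9 from I, M.
Determined: J=6, K=5, O=3. The other variables each still have more than one consistent value. That makes 3.

3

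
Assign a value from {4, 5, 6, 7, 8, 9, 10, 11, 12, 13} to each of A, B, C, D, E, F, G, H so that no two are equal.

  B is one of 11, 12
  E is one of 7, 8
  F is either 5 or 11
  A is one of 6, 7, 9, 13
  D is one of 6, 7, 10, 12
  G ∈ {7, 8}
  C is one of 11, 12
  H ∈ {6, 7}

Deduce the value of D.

10

The 2 variables B and C are confined to {11, 12}, which locks those values in; drop them from D, F.
F's domain is down to {5}, so F = 5.
The 2 variables E and G are confined to {7, 8}, which locks those values in; drop them from A, D, H.
That leaves H = 6. Eliminate 6 elsewhere: A, D.
So D = 10.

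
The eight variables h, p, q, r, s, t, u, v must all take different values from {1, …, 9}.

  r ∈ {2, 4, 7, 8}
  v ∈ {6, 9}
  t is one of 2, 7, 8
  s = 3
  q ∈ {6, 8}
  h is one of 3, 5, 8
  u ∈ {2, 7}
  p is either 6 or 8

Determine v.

s must be 3 (only option left). Eliminate 3 elsewhere: h.
The 7 still-open variables together cover exactly {2, 4, 5, 6, 7, 8, 9} — 7 values for 7 variables — and 4 appears only in r's list, so r = 4.
Among the 6 still-open variables, 5 fits only h (and all 6 values in {2, 5, 6, 7, 8, 9} must be used), so h = 5.
The 5 still-open variables draw from only 5 values {2, 6, 7, 8, 9}, so each is used; only v can be 9, hence v = 9.

9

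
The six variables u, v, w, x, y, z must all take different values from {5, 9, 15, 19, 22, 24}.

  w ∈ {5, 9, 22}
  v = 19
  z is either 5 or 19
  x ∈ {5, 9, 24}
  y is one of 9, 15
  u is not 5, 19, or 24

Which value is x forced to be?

24

v's domain is down to {19}, so v = 19. Remove 19 from z.
z has just one choice, so z = 5. Remove 5 from w, x.
The 4 still-open variables draw from only 4 values {9, 15, 22, 24}, so each is used; only x can be 24, hence x = 24.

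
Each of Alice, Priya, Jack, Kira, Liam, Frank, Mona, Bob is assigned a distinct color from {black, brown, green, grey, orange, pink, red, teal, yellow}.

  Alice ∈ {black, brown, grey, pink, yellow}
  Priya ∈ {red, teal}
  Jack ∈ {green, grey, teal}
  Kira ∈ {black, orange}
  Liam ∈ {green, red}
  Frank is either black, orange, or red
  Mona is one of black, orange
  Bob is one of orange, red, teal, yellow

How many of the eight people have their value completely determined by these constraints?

Kira and Mona between them cover only {black, orange} — a naked pair. Remove those values from Alice, Frank, Bob.
That leaves Frank = red. Remove red from Priya, Liam, Bob.
That leaves Priya = teal. So Jack, Bob can't be teal.
That leaves Liam = green. So Jack can't be green.
Bob has just one choice, so Bob = yellow. Eliminate yellow elsewhere: Alice.
That leaves Jack = grey. Remove grey from Alice.
Determined: Priya=teal, Jack=grey, Liam=green, Frank=red, Bob=yellow. The other people each still have more than one consistent value. That makes 5.

5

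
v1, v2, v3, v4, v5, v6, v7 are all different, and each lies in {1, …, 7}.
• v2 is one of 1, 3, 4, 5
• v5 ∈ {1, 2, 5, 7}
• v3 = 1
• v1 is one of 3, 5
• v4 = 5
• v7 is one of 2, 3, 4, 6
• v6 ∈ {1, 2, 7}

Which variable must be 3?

v3 must be 1 (only option left). Strike 1 from v2, v5, v6.
v4's domain is down to {5}, so v4 = 5. So v1, v2, v5 can't be 5.
So 3 goes to v1.

v1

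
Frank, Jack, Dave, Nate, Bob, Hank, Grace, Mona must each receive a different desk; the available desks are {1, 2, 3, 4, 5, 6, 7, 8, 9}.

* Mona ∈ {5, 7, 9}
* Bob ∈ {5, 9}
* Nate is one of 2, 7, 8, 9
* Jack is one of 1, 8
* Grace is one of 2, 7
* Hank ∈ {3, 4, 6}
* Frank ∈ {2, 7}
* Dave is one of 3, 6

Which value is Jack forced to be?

1

Frank and Grace share exactly the 2 values {2, 7}; by pigeonhole those values go to them, so strike 2, 7 from Nate, Mona.
The 2 variables Bob and Mona are confined to {5, 9}, which locks those values in; drop them from Nate.
Nate must be 8 (only option left). Strike 8 from Jack.
So Jack = 1.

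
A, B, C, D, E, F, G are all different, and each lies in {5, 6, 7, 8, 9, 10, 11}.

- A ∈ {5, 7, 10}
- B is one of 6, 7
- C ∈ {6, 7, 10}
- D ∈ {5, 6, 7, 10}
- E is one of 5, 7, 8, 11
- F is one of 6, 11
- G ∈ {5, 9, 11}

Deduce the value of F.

The 7 variables draw from only 7 values {5, 6, 7, 8, 9, 10, 11}, so each is used; only E can be 8, hence E = 8.
The 6 still-open variables together cover exactly {5, 6, 7, 9, 10, 11} — 6 values for 6 variables — and 9 appears only in G's list, so G = 9.
Among the 5 still-open variables, 11 fits only F (and all 5 values in {5, 6, 7, 10, 11} must be used), so F = 11.

11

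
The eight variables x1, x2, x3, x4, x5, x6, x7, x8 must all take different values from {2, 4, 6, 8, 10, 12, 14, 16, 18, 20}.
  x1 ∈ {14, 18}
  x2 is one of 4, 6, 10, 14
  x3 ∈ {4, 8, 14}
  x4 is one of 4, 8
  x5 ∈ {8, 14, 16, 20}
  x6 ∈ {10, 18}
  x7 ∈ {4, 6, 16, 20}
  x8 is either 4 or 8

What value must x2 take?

x4 and x8 between them cover only {4, 8} — a naked pair. Remove those values from x2, x3, x5, x7.
x3 must be 14 (only option left). So x1, x2, x5 can't be 14.
x1 must be 18 (only option left). So x6 can't be 18.
That leaves x6 = 10. So x2 can't be 10.
So x2 = 6.

6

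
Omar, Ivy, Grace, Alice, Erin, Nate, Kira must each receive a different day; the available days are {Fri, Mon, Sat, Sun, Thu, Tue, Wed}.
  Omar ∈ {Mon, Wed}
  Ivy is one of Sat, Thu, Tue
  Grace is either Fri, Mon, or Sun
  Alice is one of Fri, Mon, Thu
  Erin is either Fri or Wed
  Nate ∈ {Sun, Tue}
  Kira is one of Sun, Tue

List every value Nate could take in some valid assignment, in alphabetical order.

Sun, Tue

Among the 7 variables, Sat fits only Ivy (and all 7 values in {Fri, Mon, Sat, Sun, Thu, Tue, Wed} must be used), so Ivy = Sat.
Among the 6 still-open variables, Thu fits only Alice (and all 6 values in {Fri, Mon, Sun, Thu, Tue, Wed} must be used), so Alice = Thu.
The 2 variables Nate and Kira are confined to {Sun, Tue}, which locks those values in; drop them from Grace.
No further eliminations apply; Nate can still be any of Sun, Tue.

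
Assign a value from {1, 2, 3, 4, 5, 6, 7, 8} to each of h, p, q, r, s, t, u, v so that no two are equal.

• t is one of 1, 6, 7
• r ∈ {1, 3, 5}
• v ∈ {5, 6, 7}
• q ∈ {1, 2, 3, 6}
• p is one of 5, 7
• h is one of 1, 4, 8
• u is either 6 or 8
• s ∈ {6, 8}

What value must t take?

The 8 variables together cover exactly {1, 2, 3, 4, 5, 6, 7, 8} — 8 values for 8 variables — and 2 appears only in q's list, so q = 2.
The 7 still-open variables draw from only 7 values {1, 3, 4, 5, 6, 7, 8}, so each is used; only r can be 3, hence r = 3.
The 6 still-open variables draw from only 6 values {1, 4, 5, 6, 7, 8}, so each is used; only h can be 4, hence h = 4.
The 5 still-open variables draw from only 5 values {1, 5, 6, 7, 8}, so each is used; only t can be 1, hence t = 1.

1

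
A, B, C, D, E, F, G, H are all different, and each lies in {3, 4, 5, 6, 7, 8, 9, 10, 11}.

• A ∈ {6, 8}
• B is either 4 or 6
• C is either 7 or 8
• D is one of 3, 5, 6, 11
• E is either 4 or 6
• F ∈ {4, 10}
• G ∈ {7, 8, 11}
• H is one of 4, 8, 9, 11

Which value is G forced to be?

B and E between them cover only {4, 6} — a naked pair. Remove those values from A, D, F, H.
A must be 8 (only option left). Strike 8 from C, G, H.
That leaves C = 7. Eliminate 7 elsewhere: G.
So G = 11.

11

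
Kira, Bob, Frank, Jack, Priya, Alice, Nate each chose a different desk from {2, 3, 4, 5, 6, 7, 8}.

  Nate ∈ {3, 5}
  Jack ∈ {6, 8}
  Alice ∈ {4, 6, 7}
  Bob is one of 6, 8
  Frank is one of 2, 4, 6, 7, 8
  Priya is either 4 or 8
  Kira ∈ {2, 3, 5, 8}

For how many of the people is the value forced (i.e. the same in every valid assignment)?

Bob and Jack share exactly the 2 values {6, 8}; by pigeonhole those values go to them, so strike 6, 8 from Kira, Frank, Priya, Alice.
Priya has just one choice, so Priya = 4. Remove 4 from Frank, Alice.
Alice must be 7 (only option left). Eliminate 7 elsewhere: Frank.
Frank must be 2 (only option left). So Kira can't be 2.
Determined: Frank=2, Priya=4, Alice=7. The other people each still have more than one consistent value. That makes 3.

3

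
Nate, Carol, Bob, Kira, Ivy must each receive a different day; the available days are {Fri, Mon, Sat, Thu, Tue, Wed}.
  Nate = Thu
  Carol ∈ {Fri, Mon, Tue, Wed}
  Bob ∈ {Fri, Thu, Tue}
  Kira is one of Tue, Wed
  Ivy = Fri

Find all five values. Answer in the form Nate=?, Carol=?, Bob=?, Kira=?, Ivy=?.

Nate=Thu, Carol=Mon, Bob=Tue, Kira=Wed, Ivy=Fri

Nate's domain is down to {Thu}, so Nate = Thu. So Bob can't be Thu.
Ivy must be Fri (only option left). Eliminate Fri elsewhere: Carol, Bob.
That leaves Bob = Tue. Remove Tue from Carol, Kira.
Kira has just one choice, so Kira = Wed. Strike Wed from Carol.
Carol's domain is down to {Mon}, so Carol = Mon.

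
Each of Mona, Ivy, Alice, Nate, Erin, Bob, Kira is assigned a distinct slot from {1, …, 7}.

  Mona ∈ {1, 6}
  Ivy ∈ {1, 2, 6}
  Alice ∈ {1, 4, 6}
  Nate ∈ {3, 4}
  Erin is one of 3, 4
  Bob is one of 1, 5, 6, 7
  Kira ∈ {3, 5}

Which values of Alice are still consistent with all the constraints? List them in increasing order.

Among the 7 variables, 2 fits only Ivy (and all 7 values in {1, 2, 3, 4, 5, 6, 7} must be used), so Ivy = 2.
Among the 6 still-open variables, 7 fits only Bob (and all 6 values in {1, 3, 4, 5, 6, 7} must be used), so Bob = 7.
The 5 still-open variables together cover exactly {1, 3, 4, 5, 6} — 5 values for 5 variables — and 5 appears only in Kira's list, so Kira = 5.
Nate and Erin between them cover only {3, 4} — a naked pair. Remove those values from Alice.
No further eliminations apply; Alice can still be any of 1, 6.

1, 6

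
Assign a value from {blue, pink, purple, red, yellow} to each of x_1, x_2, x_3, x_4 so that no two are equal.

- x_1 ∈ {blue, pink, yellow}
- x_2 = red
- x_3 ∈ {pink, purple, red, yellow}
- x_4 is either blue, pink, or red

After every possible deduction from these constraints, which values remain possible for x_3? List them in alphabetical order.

x_2 has just one choice, so x_2 = red. So x_3, x_4 can't be red.
No further eliminations apply; x_3 can still be any of pink, purple, yellow.

pink, purple, yellow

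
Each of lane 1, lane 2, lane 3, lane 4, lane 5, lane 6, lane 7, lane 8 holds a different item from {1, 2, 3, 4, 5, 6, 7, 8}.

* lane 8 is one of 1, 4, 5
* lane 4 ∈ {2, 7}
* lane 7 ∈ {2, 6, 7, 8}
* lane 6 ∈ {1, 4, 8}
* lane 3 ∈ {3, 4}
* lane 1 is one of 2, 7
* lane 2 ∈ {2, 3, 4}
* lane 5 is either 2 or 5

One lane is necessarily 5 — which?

lane 5

The 8 variables together cover exactly {1, 2, 3, 4, 5, 6, 7, 8} — 8 values for 8 variables — and 6 appears only in lane 7's list, so lane 7 = 6.
The 7 still-open variables draw from only 7 values {1, 2, 3, 4, 5, 7, 8}, so each is used; only lane 6 can be 8, hence lane 6 = 8.
The 6 still-open variables together cover exactly {1, 2, 3, 4, 5, 7} — 6 values for 6 variables — and 1 appears only in lane 8's list, so lane 8 = 1.
Among the 5 still-open variables, 5 fits only lane 5 (and all 5 values in {2, 3, 4, 5, 7} must be used), so lane 5 = 5.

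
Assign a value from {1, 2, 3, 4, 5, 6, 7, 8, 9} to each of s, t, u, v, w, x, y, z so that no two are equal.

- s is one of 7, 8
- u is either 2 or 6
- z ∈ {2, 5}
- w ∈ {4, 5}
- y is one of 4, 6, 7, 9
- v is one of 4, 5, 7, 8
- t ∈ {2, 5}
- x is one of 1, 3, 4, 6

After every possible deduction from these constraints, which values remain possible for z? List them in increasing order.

The 2 variables t and z are confined to {2, 5}, which locks those values in; drop them from u, v, w.
u must be 6 (only option left). Remove 6 from x, y.
w has just one choice, so w = 4. Strike 4 from v, x, y.
The 2 variables s and v are confined to {7, 8}, which locks those values in; drop them from y.
y's domain is down to {9}, so y = 9.
No further eliminations apply; z can still be any of 2, 5.

2, 5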